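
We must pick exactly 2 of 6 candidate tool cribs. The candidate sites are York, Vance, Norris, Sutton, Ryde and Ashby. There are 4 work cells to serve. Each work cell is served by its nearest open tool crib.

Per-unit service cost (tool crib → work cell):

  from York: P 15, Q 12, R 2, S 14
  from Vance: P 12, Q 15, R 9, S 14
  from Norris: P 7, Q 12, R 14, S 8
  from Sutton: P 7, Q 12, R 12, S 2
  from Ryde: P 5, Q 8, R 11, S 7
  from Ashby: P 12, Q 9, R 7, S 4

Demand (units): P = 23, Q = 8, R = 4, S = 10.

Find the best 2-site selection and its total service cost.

With exactly 2 open, each work cell uses its cheapest among the chosen.
{Sutton, Ryde}: P→Ryde 5·23=115, Q→Ryde 8·8=64, R→Ryde 11·4=44, S→Sutton 2·10=20. Service cost 243.
{Ryde, Ashby}: service cost 247
{York, Ryde}: service cost 257
Among all 15 size-2 choices, {Sutton, Ryde} is lowest.

Choose Sutton and Ryde; total service cost 243.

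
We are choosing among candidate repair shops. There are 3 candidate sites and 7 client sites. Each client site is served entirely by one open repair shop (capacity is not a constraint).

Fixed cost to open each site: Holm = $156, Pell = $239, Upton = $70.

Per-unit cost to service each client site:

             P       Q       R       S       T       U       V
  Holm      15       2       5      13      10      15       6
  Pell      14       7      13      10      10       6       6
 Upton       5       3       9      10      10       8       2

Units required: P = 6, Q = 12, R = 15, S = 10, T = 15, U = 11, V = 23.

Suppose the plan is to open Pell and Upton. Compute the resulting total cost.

Total cost: 872

Each client site is assigned to its cheapest site among the open ones.
{Pell, Upton}: P→Upton 5·6=30, Q→Upton 3·12=36, R→Upton 9·15=135, S→Pell 10·10=100, T→Pell 10·15=150, U→Pell 6·11=66, V→Upton 2·23=46. Service 563; fixed 309; total 872.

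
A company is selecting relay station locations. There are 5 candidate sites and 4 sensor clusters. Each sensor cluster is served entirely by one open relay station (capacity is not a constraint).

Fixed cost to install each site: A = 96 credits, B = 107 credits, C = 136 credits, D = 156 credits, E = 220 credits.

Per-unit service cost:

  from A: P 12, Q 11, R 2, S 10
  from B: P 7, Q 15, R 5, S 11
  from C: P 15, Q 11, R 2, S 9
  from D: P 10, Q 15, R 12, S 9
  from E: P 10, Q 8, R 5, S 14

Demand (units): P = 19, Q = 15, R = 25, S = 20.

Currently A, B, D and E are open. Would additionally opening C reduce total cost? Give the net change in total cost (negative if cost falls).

Current service cost with {A, B, D, E}: 483.
Adding C: each sensor cluster re-picks its cheapest; new service cost 483, saving 0.
Extra fixed cost: 136. Net change = 136 − 0 = 136.
(Totals: 1062 → 1198.)

No — net change +136 (cost rises by 136).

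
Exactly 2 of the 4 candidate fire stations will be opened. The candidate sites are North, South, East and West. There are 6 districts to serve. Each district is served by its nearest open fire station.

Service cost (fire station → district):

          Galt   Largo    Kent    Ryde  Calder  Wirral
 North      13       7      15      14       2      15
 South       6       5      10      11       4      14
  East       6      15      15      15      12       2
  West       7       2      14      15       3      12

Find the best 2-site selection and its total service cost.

Choose South and East; total service cost 38.

With exactly 2 open, each district uses its cheapest among the chosen.
{South, East}: Galt→South 6, Largo→South 5, Kent→South 10, Ryde→South 11, Calder→South 4, Wirral→East 2. Service cost 38.
{East, West}: service cost 42
{South, West}: service cost 44
Among all 6 size-2 choices, {South, East} is lowest.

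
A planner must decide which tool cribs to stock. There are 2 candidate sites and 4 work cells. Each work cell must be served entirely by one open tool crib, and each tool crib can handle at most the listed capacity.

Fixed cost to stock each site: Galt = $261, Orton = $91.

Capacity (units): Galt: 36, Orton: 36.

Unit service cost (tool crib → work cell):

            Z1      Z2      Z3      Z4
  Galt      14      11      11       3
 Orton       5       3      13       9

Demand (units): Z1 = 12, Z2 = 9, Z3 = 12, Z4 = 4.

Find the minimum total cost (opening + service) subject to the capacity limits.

Open {Galt, Orton}: Z1→Orton 5·12=60, Z2→Orton 3·9=27, Z3→Galt 11·12=132, Z4→Galt 3·4=12.
Loads: Galt carries 16/36, Orton carries 21/36. Service 231; fixed 352; total 583.
Next best feasible plan costs 607.

Minimum total cost: 583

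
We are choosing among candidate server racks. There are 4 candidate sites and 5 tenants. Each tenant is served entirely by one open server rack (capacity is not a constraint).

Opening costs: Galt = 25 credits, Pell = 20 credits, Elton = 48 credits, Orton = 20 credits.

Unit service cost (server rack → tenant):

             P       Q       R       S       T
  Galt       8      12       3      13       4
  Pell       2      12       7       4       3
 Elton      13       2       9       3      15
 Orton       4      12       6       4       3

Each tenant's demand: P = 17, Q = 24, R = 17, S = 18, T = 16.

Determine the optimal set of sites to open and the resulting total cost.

Open Galt, Pell and Elton; minimum total cost 328.

For any fixed open set, each tenant goes to its cheapest open site; total = fixed + service.
{Galt, Pell, Elton}: P→Pell 2·17=34, Q→Elton 2·24=48, R→Galt 3·17=51, S→Elton 3·18=54, T→Pell 3·16=48. Service 235; fixed 93; total 328.
{Galt, Pell, Elton, Orton}: service 235 + fixed 113 = 348
{Galt, Elton, Orton}: service 269 + fixed 93 = 362
{Pell}: service 561 + fixed 20 = 581
No other subset beats 328.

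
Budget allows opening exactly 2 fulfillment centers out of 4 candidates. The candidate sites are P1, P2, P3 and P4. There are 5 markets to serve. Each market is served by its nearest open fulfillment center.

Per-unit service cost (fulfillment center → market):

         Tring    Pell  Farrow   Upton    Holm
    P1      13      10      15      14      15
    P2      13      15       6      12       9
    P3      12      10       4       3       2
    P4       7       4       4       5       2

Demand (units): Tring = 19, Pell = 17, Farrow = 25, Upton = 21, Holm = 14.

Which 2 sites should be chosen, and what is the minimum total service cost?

With exactly 2 open, each market uses its cheapest among the chosen.
{P3, P4}: Tring→P4 7·19=133, Pell→P4 4·17=68, Farrow→P3 4·25=100, Upton→P3 3·21=63, Holm→P3 2·14=28. Service cost 392.
{P1, P4}: service cost 434
{P2, P4}: service cost 434
Among all 6 size-2 choices, {P3, P4} is lowest.

Choose P3 and P4; total service cost 392.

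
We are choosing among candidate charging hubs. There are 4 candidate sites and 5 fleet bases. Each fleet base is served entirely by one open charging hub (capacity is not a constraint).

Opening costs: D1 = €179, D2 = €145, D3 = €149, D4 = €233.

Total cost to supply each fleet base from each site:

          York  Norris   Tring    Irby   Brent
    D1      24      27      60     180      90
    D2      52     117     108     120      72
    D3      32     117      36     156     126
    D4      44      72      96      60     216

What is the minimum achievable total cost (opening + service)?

For any fixed open set, each fleet base goes to its cheapest open site; total = fixed + service.
{D1}: York→D1 24, Norris→D1 27, Tring→D1 60, Irby→D1 180, Brent→D1 90. Service 381; fixed 179; total 560.
{D2}: service 469 + fixed 145 = 614
{D3}: York→D3 32, Norris→D3 117, Tring→D3 36, Irby→D3 156, Brent→D3 126. Service 467; fixed 149; total 616.
{D1, D2, D3, D4}: York→D1 24, Norris→D1 27, Tring→D3 36, Irby→D4 60, Brent→D2 72. Service 219; fixed 706; total 925.
No other subset beats 560.

Minimum total cost: 560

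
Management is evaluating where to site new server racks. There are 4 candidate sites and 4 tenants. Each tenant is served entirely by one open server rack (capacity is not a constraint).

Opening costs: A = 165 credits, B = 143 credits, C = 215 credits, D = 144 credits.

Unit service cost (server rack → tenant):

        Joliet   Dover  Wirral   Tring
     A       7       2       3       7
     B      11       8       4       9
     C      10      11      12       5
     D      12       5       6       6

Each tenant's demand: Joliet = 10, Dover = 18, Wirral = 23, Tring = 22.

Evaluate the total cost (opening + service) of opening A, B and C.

Each tenant is assigned to its cheapest site among the open ones.
{A, B, C}: Joliet→A 7·10=70, Dover→A 2·18=36, Wirral→A 3·23=69, Tring→C 5·22=110. Service 285; fixed 523; total 808.

Total cost: 808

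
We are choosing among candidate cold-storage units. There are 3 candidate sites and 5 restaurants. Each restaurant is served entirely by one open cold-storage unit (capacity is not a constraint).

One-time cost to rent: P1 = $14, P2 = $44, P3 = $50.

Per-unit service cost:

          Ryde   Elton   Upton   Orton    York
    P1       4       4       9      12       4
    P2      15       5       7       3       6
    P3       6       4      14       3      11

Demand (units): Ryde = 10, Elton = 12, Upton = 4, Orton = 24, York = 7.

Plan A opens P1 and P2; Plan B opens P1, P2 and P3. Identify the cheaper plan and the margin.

Plan A: {P1, P2}: Ryde→P1 4·10=40, Elton→P1 4·12=48, Upton→P2 7·4=28, Orton→P2 3·24=72, York→P1 4·7=28. Service 216; fixed 58; total 274.
Plan B: {P1, P2, P3}: Ryde→P1 4·10=40, Elton→P1 4·12=48, Upton→P2 7·4=28, Orton→P2 3·24=72, York→P1 4·7=28. Service 216; fixed 108; total 324.
Difference: |274 − 324| = 50.

Plan A is cheaper by 50.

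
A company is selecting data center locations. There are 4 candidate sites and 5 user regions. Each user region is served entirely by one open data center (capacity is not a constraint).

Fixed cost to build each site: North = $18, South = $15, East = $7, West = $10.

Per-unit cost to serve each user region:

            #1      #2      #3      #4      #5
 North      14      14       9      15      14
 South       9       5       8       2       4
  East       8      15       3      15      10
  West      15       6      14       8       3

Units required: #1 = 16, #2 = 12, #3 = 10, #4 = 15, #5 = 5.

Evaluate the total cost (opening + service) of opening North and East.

Total cost: 626

Each user region is assigned to its cheapest site among the open ones.
{North, East}: #1→East 8·16=128, #2→North 14·12=168, #3→East 3·10=30, #4→North 15·15=225, #5→East 10·5=50. Service 601; fixed 25; total 626.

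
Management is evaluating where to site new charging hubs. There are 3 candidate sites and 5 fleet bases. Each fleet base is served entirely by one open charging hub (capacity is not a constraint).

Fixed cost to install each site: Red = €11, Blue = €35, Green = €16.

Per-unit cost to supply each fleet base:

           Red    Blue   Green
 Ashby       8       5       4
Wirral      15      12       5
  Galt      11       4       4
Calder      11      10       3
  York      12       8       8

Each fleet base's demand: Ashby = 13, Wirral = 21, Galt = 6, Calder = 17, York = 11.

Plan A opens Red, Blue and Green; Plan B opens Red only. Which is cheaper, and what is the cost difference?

Plan A is cheaper by 433.

Plan A: {Red, Blue, Green}: Ashby→Green 4·13=52, Wirral→Green 5·21=105, Galt→Blue 4·6=24, Calder→Green 3·17=51, York→Blue 8·11=88. Service 320; fixed 62; total 382.
Plan B: {Red}: Ashby→Red 8·13=104, Wirral→Red 15·21=315, Galt→Red 11·6=66, Calder→Red 11·17=187, York→Red 12·11=132. Service 804; fixed 11; total 815.
Difference: |382 − 815| = 433.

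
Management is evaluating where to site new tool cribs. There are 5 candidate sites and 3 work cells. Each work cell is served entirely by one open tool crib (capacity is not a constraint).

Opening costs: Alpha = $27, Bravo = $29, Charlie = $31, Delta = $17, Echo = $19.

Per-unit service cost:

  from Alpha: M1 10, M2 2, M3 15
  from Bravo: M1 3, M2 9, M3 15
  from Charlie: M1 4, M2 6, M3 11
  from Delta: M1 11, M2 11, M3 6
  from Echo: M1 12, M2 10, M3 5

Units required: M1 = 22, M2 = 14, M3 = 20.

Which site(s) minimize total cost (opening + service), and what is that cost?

Open Alpha, Bravo and Echo; minimum total cost 269.

For any fixed open set, each work cell goes to its cheapest open site; total = fixed + service.
{Alpha, Bravo, Echo}: M1→Bravo 3·22=66, M2→Alpha 2·14=28, M3→Echo 5·20=100. Service 194; fixed 75; total 269.
{Alpha, Bravo, Delta, Echo}: M1→Bravo 3·22=66, M2→Alpha 2·14=28, M3→Echo 5·20=100. Service 194; fixed 92; total 286.
{Alpha, Bravo, Delta}: M1→Bravo 3·22=66, M2→Alpha 2·14=28, M3→Delta 6·20=120. Service 214; fixed 73; total 287.
{Alpha, Bravo, Charlie, Delta, Echo}: service 194 + fixed 123 = 317
No other subset beats 269.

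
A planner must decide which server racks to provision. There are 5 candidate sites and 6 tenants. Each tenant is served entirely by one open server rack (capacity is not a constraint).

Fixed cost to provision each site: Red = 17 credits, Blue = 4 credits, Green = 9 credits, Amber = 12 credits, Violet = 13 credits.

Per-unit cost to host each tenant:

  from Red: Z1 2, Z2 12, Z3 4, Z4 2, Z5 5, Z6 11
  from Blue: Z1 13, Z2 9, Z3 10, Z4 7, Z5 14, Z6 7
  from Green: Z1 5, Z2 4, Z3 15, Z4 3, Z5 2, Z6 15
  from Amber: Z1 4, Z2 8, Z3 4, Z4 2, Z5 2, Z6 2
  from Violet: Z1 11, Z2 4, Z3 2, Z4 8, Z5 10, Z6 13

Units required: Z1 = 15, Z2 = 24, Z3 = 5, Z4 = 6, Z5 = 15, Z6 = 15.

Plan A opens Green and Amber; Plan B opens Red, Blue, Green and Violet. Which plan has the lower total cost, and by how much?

Plan A is cheaper by 57.

Plan A: {Green, Amber}: Z1→Amber 4·15=60, Z2→Green 4·24=96, Z3→Amber 4·5=20, Z4→Amber 2·6=12, Z5→Green 2·15=30, Z6→Amber 2·15=30. Service 248; fixed 21; total 269.
Plan B: {Red, Blue, Green, Violet}: Z1→Red 2·15=30, Z2→Green 4·24=96, Z3→Violet 2·5=10, Z4→Red 2·6=12, Z5→Green 2·15=30, Z6→Blue 7·15=105. Service 283; fixed 43; total 326.
Difference: |269 − 326| = 57.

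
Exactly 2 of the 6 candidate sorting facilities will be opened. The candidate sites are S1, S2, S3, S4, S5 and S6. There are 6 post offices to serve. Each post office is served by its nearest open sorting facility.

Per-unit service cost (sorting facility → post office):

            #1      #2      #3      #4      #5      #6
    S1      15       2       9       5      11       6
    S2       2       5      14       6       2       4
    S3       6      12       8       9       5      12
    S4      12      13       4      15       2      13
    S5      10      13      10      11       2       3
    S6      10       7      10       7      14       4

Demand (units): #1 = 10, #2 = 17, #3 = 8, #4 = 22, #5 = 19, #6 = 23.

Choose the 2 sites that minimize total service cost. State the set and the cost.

Choose S1 and S2; total service cost 366.

With exactly 2 open, each post office uses its cheapest among the chosen.
{S1, S2}: #1→S2 2·10=20, #2→S1 2·17=34, #3→S1 9·8=72, #4→S1 5·22=110, #5→S2 2·19=38, #6→S2 4·23=92. Service cost 366.
{S2, S4}: service cost 399
{S1, S5}: service cost 423
Among all 15 size-2 choices, {S1, S2} is lowest.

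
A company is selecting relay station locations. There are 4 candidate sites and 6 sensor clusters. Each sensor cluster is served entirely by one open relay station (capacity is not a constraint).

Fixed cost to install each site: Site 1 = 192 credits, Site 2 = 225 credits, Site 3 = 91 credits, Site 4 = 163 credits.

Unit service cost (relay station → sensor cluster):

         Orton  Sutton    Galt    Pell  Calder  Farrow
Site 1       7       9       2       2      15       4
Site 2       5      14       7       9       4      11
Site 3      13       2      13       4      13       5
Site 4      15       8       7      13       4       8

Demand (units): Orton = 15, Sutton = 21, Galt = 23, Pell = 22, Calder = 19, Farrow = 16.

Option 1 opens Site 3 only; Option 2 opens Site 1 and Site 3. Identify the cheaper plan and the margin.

Option 2 is cheaper by 211.

Option 1: {Site 3}: Orton→Site 3 13·15=195, Sutton→Site 3 2·21=42, Galt→Site 3 13·23=299, Pell→Site 3 4·22=88, Calder→Site 3 13·19=247, Farrow→Site 3 5·16=80. Service 951; fixed 91; total 1042.
Option 2: {Site 1, Site 3}: Orton→Site 1 7·15=105, Sutton→Site 3 2·21=42, Galt→Site 1 2·23=46, Pell→Site 1 2·22=44, Calder→Site 3 13·19=247, Farrow→Site 1 4·16=64. Service 548; fixed 283; total 831.
Difference: |1042 − 831| = 211.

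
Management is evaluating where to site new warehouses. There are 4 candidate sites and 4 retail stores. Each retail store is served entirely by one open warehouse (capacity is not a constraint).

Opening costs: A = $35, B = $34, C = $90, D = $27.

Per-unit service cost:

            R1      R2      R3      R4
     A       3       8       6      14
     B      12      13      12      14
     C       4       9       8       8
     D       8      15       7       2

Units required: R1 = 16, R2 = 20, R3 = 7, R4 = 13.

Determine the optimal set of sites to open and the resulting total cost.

Open A and D; minimum total cost 338.

For any fixed open set, each retail store goes to its cheapest open site; total = fixed + service.
{A, D}: R1→A 3·16=48, R2→A 8·20=160, R3→A 6·7=42, R4→D 2·13=26. Service 276; fixed 62; total 338.
{A, B, D}: service 276 + fixed 96 = 372
{A, C, D}: service 276 + fixed 152 = 428
{A, B, C, D}: service 276 + fixed 186 = 462
No other subset beats 338.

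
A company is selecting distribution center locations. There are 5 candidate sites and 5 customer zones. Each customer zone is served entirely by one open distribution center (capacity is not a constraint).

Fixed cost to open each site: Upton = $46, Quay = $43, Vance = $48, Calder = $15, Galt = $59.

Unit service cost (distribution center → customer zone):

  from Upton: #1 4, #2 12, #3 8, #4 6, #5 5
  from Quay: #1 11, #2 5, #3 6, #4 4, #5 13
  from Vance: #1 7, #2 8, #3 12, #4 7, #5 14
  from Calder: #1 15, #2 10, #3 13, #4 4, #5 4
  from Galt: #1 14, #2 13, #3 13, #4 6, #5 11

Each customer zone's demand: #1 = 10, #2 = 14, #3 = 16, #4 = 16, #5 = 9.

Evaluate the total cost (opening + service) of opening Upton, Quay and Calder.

Total cost: 410

Each customer zone is assigned to its cheapest site among the open ones.
{Upton, Quay, Calder}: #1→Upton 4·10=40, #2→Quay 5·14=70, #3→Quay 6·16=96, #4→Quay 4·16=64, #5→Calder 4·9=36. Service 306; fixed 104; total 410.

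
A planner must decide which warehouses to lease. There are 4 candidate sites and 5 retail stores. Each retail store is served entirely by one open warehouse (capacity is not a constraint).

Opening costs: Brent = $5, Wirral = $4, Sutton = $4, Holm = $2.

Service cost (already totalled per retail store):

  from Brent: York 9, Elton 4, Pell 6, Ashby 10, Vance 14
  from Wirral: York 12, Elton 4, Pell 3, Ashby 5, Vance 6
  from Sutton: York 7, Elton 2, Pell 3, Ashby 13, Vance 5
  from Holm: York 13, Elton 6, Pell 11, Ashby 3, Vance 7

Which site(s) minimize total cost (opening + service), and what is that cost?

For any fixed open set, each retail store goes to its cheapest open site; total = fixed + service.
{Sutton, Holm}: York→Sutton 7, Elton→Sutton 2, Pell→Sutton 3, Ashby→Holm 3, Vance→Sutton 5. Service 20; fixed 6; total 26.
{Wirral, Sutton}: service 22 + fixed 8 = 30
{Wirral, Sutton, Holm}: York→Sutton 7, Elton→Sutton 2, Pell→Wirral 3, Ashby→Holm 3, Vance→Sutton 5. Service 20; fixed 10; total 30.
{Brent, Wirral, Sutton, Holm}: York→Sutton 7, Elton→Sutton 2, Pell→Wirral 3, Ashby→Holm 3, Vance→Sutton 5. Service 20; fixed 15; total 35.
(All 15 nonempty subsets were checked; Sutton and Holm is lowest.)

Open Sutton and Holm; minimum total cost 26.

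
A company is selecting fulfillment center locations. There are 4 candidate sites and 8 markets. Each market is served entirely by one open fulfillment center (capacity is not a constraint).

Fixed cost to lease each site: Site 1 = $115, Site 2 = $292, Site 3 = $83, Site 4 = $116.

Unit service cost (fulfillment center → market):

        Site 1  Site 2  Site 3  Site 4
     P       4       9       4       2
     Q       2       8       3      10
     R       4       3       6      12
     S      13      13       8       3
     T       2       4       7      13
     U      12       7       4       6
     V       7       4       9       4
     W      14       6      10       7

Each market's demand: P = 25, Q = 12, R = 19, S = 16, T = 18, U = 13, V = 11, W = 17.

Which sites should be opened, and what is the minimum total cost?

For any fixed open set, each market goes to its cheapest open site; total = fixed + service.
{Site 1, Site 4}: P→Site 4 2·25=50, Q→Site 1 2·12=24, R→Site 1 4·19=76, S→Site 4 3·16=48, T→Site 1 2·18=36, U→Site 4 6·13=78, V→Site 4 4·11=44, W→Site 4 7·17=119. Service 475; fixed 231; total 706.
{Site 1, Site 3, Site 4}: P→Site 4 2·25=50, Q→Site 1 2·12=24, R→Site 1 4·19=76, S→Site 4 3·16=48, T→Site 1 2·18=36, U→Site 3 4·13=52, V→Site 4 4·11=44, W→Site 4 7·17=119. Service 449; fixed 314; total 763.
{Site 3, Site 4}: service 589 + fixed 199 = 788
{Site 1, Site 2, Site 3, Site 4}: P→Site 4 2·25=50, Q→Site 1 2·12=24, R→Site 2 3·19=57, S→Site 4 3·16=48, T→Site 1 2·18=36, U→Site 3 4·13=52, V→Site 2 4·11=44, W→Site 2 6·17=102. Service 413; fixed 606; total 1019.
No other subset beats 706.

Open Site 1 and Site 4; minimum total cost 706.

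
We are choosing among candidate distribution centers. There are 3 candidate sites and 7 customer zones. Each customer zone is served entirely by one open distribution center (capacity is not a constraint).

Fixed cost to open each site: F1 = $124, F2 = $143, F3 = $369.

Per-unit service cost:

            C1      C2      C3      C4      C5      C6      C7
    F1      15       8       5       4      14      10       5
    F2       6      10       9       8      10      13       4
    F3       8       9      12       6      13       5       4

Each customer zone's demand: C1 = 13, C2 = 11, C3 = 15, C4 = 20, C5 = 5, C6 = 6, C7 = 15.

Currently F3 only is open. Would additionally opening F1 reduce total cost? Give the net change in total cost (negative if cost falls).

Current service cost with {F3}: 658.
Adding F1: each customer zone re-picks its cheapest; new service cost 502, saving 156.
Extra fixed cost: 124. Net change = 124 − 156 = -32.
(Totals: 1027 → 995.)

Yes — net change −32 (cost falls by 32).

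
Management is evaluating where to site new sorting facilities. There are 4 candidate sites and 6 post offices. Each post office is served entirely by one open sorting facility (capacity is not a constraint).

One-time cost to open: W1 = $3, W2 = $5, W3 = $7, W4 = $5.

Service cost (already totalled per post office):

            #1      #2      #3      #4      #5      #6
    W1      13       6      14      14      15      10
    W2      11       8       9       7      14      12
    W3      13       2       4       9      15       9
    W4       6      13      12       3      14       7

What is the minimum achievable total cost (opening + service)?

Minimum total cost: 48

For any fixed open set, each post office goes to its cheapest open site; total = fixed + service.
{W3, W4}: #1→W4 6, #2→W3 2, #3→W3 4, #4→W4 3, #5→W4 14, #6→W4 7. Service 36; fixed 12; total 48.
{W1, W3, W4}: service 36 + fixed 15 = 51
{W2, W3, W4}: #1→W4 6, #2→W3 2, #3→W3 4, #4→W4 3, #5→W2 14, #6→W4 7. Service 36; fixed 17; total 53.
{W1, W2, W3, W4}: #1→W4 6, #2→W3 2, #3→W3 4, #4→W4 3, #5→W2 14, #6→W4 7. Service 36; fixed 20; total 56.
No other subset beats 48.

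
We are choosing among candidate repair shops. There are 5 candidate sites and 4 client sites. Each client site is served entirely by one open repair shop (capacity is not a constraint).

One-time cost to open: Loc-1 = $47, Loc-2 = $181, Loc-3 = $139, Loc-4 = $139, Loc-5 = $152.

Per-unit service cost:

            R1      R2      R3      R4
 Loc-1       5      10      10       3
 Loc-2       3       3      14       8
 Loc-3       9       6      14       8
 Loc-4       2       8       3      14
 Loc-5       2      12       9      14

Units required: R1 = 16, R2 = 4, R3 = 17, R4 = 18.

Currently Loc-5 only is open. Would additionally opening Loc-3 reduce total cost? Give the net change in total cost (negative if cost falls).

No — net change +7 (cost rises by 7).

Current service cost with {Loc-5}: 485.
Adding Loc-3: each client site re-picks its cheapest; new service cost 353, saving 132.
Extra fixed cost: 139. Net change = 139 − 132 = 7.
(Totals: 637 → 644.)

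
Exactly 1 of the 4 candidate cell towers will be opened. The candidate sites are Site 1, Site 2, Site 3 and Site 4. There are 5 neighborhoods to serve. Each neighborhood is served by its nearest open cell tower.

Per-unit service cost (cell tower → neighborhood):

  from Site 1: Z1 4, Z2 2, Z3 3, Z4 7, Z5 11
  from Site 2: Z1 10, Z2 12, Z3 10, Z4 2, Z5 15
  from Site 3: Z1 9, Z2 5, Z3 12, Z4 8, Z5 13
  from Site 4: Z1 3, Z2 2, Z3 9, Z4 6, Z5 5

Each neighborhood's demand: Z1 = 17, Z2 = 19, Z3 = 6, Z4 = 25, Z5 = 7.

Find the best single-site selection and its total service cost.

With exactly 1 open, each neighborhood uses its cheapest among the chosen.
{Site 4}: Z1→Site 4 3·17=51, Z2→Site 4 2·19=38, Z3→Site 4 9·6=54, Z4→Site 4 6·25=150, Z5→Site 4 5·7=35. Service cost 328.
{Site 1}: service cost 376
{Site 3}: service cost 611
Among all 4 size-1 choices, {Site 4} is lowest.

Choose Site 4 only; total service cost 328.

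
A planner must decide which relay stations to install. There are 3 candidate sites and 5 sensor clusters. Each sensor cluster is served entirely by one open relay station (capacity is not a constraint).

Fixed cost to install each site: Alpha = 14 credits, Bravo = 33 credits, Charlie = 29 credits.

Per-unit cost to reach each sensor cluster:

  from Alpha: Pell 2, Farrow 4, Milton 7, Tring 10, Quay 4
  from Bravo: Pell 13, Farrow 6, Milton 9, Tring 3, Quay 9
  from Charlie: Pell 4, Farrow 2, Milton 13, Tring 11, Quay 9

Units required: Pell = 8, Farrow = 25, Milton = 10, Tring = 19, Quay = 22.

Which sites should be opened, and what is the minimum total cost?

For any fixed open set, each sensor cluster goes to its cheapest open site; total = fixed + service.
{Alpha, Bravo, Charlie}: Pell→Alpha 2·8=16, Farrow→Charlie 2·25=50, Milton→Alpha 7·10=70, Tring→Bravo 3·19=57, Quay→Alpha 4·22=88. Service 281; fixed 76; total 357.
{Alpha, Bravo}: service 331 + fixed 47 = 378
{Alpha, Charlie}: service 414 + fixed 43 = 457
{Alpha}: service 464 + fixed 14 = 478
(All 7 nonempty subsets were checked; Alpha, Bravo and Charlie is lowest.)

Open Alpha, Bravo and Charlie; minimum total cost 357.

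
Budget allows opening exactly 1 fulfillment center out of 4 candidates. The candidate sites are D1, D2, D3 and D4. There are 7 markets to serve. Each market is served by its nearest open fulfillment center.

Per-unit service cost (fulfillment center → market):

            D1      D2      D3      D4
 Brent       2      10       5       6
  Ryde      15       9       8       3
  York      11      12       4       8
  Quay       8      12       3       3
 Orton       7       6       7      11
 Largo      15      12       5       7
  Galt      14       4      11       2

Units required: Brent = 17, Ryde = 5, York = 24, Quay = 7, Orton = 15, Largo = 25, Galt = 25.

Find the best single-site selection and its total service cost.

With exactly 1 open, each market uses its cheapest among the chosen.
{D4}: Brent→D4 6·17=102, Ryde→D4 3·5=15, York→D4 8·24=192, Quay→D4 3·7=21, Orton→D4 11·15=165, Largo→D4 7·25=175, Galt→D4 2·25=50. Service cost 720.
{D3}: service cost 747
{D2}: service cost 1077
Among all 4 size-1 choices, {D4} is lowest.

Choose D4 only; total service cost 720.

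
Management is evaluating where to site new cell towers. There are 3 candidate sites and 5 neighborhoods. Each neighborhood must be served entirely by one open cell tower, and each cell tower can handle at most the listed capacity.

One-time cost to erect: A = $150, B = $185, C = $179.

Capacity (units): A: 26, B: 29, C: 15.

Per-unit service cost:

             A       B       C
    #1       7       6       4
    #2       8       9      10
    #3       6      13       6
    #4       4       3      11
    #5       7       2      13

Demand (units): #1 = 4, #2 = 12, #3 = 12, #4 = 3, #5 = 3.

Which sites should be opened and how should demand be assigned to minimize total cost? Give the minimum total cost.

Open {A, B}: #1→B 6·4=24, #2→A 8·12=96, #3→A 6·12=72, #4→B 3·3=9, #5→B 2·3=6.
Loads: A carries 24/26, B carries 10/29. Service 207; fixed 335; total 542.
Next best feasible plan costs 554.

Minimum total cost: 542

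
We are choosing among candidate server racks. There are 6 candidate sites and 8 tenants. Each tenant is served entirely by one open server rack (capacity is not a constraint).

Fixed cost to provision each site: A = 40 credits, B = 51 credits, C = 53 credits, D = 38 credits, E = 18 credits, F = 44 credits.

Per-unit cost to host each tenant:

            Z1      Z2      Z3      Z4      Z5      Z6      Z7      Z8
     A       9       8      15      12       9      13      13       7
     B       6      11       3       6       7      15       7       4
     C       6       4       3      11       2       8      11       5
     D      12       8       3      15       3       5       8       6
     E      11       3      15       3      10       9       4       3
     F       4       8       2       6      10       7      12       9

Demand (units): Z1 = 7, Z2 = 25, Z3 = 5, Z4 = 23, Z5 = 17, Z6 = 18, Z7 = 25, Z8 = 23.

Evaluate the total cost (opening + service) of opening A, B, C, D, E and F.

Each tenant is assigned to its cheapest site among the open ones.
{A, B, C, D, E, F}: Z1→F 4·7=28, Z2→E 3·25=75, Z3→F 2·5=10, Z4→E 3·23=69, Z5→C 2·17=34, Z6→D 5·18=90, Z7→E 4·25=100, Z8→E 3·23=69. Service 475; fixed 244; total 719.

Total cost: 719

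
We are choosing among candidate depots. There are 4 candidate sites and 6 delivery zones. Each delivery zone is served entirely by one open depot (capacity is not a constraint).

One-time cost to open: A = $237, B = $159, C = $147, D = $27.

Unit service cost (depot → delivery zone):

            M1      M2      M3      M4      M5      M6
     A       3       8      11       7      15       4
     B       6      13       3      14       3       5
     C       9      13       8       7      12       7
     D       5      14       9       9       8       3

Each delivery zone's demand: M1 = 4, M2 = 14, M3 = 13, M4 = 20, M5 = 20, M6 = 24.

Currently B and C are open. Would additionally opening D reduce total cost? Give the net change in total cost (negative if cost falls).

Current service cost with {B, C}: 565.
Adding D: each delivery zone re-picks its cheapest; new service cost 513, saving 52.
Extra fixed cost: 27. Net change = 27 − 52 = -25.
(Totals: 871 → 846.)

Yes — net change −25 (cost falls by 25).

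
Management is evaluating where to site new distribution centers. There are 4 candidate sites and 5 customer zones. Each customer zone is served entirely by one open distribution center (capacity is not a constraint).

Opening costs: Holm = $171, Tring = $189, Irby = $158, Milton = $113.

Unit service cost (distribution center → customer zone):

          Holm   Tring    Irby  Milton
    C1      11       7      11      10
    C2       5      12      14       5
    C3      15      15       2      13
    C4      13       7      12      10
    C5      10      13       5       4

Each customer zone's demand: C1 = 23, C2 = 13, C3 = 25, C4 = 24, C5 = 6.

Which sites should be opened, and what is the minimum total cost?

For any fixed open set, each customer zone goes to its cheapest open site; total = fixed + service.
{Irby, Milton}: C1→Milton 10·23=230, C2→Milton 5·13=65, C3→Irby 2·25=50, C4→Milton 10·24=240, C5→Milton 4·6=24. Service 609; fixed 271; total 880.
{Tring, Irby}: service 565 + fixed 347 = 912
{Tring, Irby, Milton}: C1→Tring 7·23=161, C2→Milton 5·13=65, C3→Irby 2·25=50, C4→Tring 7·24=168, C5→Milton 4·6=24. Service 468; fixed 460; total 928.
{Holm, Tring, Irby, Milton}: service 468 + fixed 631 = 1099
(All 15 nonempty subsets were checked; Irby and Milton is lowest.)

Open Irby and Milton; minimum total cost 880.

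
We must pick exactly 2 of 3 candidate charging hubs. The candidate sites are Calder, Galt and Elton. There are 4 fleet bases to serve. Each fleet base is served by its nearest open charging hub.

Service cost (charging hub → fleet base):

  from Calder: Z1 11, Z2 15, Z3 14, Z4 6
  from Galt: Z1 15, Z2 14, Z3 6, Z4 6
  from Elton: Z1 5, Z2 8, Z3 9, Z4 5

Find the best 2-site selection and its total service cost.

With exactly 2 open, each fleet base uses its cheapest among the chosen.
{Galt, Elton}: Z1→Elton 5, Z2→Elton 8, Z3→Galt 6, Z4→Elton 5. Service cost 24.
{Calder, Elton}: service cost 27
{Calder, Galt}: service cost 37
Among all 3 size-2 choices, {Galt, Elton} is lowest.

Choose Galt and Elton; total service cost 24.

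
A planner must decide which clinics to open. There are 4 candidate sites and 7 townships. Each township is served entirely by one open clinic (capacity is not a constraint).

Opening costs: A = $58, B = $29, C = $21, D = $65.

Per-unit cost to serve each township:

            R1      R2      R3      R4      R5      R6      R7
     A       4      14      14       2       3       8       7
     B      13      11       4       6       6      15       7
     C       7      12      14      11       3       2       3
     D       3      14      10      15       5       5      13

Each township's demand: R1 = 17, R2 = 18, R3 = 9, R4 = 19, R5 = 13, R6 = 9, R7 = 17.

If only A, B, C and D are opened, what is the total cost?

Total cost: 604

Each township is assigned to its cheapest site among the open ones.
{A, B, C, D}: R1→D 3·17=51, R2→B 11·18=198, R3→B 4·9=36, R4→A 2·19=38, R5→A 3·13=39, R6→C 2·9=18, R7→C 3·17=51. Service 431; fixed 173; total 604.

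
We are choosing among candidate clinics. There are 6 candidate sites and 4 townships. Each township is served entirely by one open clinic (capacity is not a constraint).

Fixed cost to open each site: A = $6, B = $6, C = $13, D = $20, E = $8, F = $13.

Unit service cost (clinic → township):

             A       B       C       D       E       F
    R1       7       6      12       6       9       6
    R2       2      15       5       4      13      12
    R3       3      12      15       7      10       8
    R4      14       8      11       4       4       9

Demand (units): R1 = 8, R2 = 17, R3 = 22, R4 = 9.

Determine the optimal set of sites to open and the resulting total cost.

Open A, B and E; minimum total cost 204.

For any fixed open set, each township goes to its cheapest open site; total = fixed + service.
{A, B, E}: R1→B 6·8=48, R2→A 2·17=34, R3→A 3·22=66, R4→E 4·9=36. Service 184; fixed 20; total 204.
{A, E}: service 192 + fixed 14 = 206
{A, D}: service 184 + fixed 26 = 210
{A, B, C, D, E, F}: R1→B 6·8=48, R2→A 2·17=34, R3→A 3·22=66, R4→D 4·9=36. Service 184; fixed 66; total 250.
No other subset beats 204.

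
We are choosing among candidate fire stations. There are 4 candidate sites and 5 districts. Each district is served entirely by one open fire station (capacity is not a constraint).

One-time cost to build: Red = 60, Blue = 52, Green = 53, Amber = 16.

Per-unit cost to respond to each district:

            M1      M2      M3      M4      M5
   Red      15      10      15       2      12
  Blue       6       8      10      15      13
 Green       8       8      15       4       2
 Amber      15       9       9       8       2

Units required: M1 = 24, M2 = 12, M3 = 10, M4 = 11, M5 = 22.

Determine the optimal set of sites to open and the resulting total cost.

For any fixed open set, each district goes to its cheapest open site; total = fixed + service.
{Red, Blue, Amber}: M1→Blue 6·24=144, M2→Blue 8·12=96, M3→Amber 9·10=90, M4→Red 2·11=22, M5→Amber 2·22=44. Service 396; fixed 128; total 524.
{Blue, Amber}: M1→Blue 6·24=144, M2→Blue 8·12=96, M3→Amber 9·10=90, M4→Amber 8·11=88, M5→Amber 2·22=44. Service 462; fixed 68; total 530.
{Blue, Green}: service 428 + fixed 105 = 533
{Red, Blue, Green, Amber}: service 396 + fixed 181 = 577
No other subset beats 524.

Open Red, Blue and Amber; minimum total cost 524.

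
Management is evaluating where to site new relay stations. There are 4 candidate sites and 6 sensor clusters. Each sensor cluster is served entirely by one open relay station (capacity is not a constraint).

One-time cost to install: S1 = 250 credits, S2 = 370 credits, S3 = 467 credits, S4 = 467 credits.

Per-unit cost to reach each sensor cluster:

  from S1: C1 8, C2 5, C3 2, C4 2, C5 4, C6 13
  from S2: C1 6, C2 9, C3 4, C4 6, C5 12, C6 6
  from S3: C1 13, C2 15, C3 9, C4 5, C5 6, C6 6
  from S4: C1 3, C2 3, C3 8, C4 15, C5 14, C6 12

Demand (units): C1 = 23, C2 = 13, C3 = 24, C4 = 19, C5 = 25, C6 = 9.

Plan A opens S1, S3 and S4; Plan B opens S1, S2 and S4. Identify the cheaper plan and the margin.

Plan A: {S1, S3, S4}: C1→S4 3·23=69, C2→S4 3·13=39, C3→S1 2·24=48, C4→S1 2·19=38, C5→S1 4·25=100, C6→S3 6·9=54. Service 348; fixed 1184; total 1532.
Plan B: {S1, S2, S4}: C1→S4 3·23=69, C2→S4 3·13=39, C3→S1 2·24=48, C4→S1 2·19=38, C5→S1 4·25=100, C6→S2 6·9=54. Service 348; fixed 1087; total 1435.
Difference: |1532 − 1435| = 97.

Plan B is cheaper by 97.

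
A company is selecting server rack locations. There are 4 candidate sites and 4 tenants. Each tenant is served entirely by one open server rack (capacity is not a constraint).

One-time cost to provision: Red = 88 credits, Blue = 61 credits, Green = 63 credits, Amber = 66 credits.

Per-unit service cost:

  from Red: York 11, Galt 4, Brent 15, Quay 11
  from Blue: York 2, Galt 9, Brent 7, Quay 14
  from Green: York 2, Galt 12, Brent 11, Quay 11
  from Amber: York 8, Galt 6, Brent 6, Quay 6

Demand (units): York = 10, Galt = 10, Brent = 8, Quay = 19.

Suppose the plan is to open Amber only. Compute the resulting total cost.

Each tenant is assigned to its cheapest site among the open ones.
{Amber}: York→Amber 8·10=80, Galt→Amber 6·10=60, Brent→Amber 6·8=48, Quay→Amber 6·19=114. Service 302; fixed 66; total 368.

Total cost: 368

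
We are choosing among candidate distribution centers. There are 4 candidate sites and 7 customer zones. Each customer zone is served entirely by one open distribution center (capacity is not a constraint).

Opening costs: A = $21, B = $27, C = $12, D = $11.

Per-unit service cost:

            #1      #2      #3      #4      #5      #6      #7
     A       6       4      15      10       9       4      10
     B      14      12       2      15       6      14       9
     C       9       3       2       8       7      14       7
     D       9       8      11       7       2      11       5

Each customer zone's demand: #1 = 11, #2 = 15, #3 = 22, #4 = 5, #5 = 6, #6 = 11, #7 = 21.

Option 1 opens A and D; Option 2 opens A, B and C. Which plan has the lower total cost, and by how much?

Option 2 is cheaper by 114.

Option 1: {A, D}: #1→A 6·11=66, #2→A 4·15=60, #3→D 11·22=242, #4→D 7·5=35, #5→D 2·6=12, #6→A 4·11=44, #7→D 5·21=105. Service 564; fixed 32; total 596.
Option 2: {A, B, C}: #1→A 6·11=66, #2→C 3·15=45, #3→B 2·22=44, #4→C 8·5=40, #5→B 6·6=36, #6→A 4·11=44, #7→C 7·21=147. Service 422; fixed 60; total 482.
Difference: |596 − 482| = 114.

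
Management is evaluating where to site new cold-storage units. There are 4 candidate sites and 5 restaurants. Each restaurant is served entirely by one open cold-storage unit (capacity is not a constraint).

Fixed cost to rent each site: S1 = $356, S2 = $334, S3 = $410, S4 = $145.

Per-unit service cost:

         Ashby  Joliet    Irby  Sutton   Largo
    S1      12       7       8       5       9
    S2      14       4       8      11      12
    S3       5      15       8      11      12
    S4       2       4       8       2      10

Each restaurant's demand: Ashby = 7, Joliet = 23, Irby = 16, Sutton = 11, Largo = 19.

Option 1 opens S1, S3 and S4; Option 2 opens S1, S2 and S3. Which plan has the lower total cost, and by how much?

Option 1 is cheaper by 243.

Option 1: {S1, S3, S4}: Ashby→S4 2·7=14, Joliet→S4 4·23=92, Irby→S1 8·16=128, Sutton→S4 2·11=22, Largo→S1 9·19=171. Service 427; fixed 911; total 1338.
Option 2: {S1, S2, S3}: Ashby→S3 5·7=35, Joliet→S2 4·23=92, Irby→S1 8·16=128, Sutton→S1 5·11=55, Largo→S1 9·19=171. Service 481; fixed 1100; total 1581.
Difference: |1338 − 1581| = 243.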